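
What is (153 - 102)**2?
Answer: 2601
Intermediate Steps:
(153 - 102)**2 = 51**2 = 2601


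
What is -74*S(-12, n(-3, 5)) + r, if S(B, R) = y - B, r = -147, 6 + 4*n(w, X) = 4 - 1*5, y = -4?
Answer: -739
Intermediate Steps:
n(w, X) = -7/4 (n(w, X) = -3/2 + (4 - 1*5)/4 = -3/2 + (4 - 5)/4 = -3/2 + (¼)*(-1) = -3/2 - ¼ = -7/4)
S(B, R) = -4 - B
-74*S(-12, n(-3, 5)) + r = -74*(-4 - 1*(-12)) - 147 = -74*(-4 + 12) - 147 = -74*8 - 147 = -592 - 147 = -739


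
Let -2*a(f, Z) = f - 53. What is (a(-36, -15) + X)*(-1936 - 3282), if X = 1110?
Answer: -6024181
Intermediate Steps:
a(f, Z) = 53/2 - f/2 (a(f, Z) = -(f - 53)/2 = -(-53 + f)/2 = 53/2 - f/2)
(a(-36, -15) + X)*(-1936 - 3282) = ((53/2 - ½*(-36)) + 1110)*(-1936 - 3282) = ((53/2 + 18) + 1110)*(-5218) = (89/2 + 1110)*(-5218) = (2309/2)*(-5218) = -6024181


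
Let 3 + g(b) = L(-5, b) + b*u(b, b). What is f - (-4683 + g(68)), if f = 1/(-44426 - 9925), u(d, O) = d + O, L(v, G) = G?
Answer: -251645131/54351 ≈ -4630.0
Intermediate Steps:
u(d, O) = O + d
g(b) = -3 + b + 2*b² (g(b) = -3 + (b + b*(b + b)) = -3 + (b + b*(2*b)) = -3 + (b + 2*b²) = -3 + b + 2*b²)
f = -1/54351 (f = 1/(-54351) = -1/54351 ≈ -1.8399e-5)
f - (-4683 + g(68)) = -1/54351 - (-4683 + (-3 + 68 + 2*68²)) = -1/54351 - (-4683 + (-3 + 68 + 2*4624)) = -1/54351 - (-4683 + (-3 + 68 + 9248)) = -1/54351 - (-4683 + 9313) = -1/54351 - 1*4630 = -1/54351 - 4630 = -251645131/54351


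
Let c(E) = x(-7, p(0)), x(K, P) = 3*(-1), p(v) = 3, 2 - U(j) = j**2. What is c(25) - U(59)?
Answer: 3476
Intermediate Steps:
U(j) = 2 - j**2
x(K, P) = -3
c(E) = -3
c(25) - U(59) = -3 - (2 - 1*59**2) = -3 - (2 - 1*3481) = -3 - (2 - 3481) = -3 - 1*(-3479) = -3 + 3479 = 3476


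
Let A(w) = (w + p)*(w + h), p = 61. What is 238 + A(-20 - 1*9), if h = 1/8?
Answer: -686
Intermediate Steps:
h = 1/8 ≈ 0.12500
A(w) = (61 + w)*(1/8 + w) (A(w) = (w + 61)*(w + 1/8) = (61 + w)*(1/8 + w))
238 + A(-20 - 1*9) = 238 + (61/8 + (-20 - 1*9)**2 + 489*(-20 - 1*9)/8) = 238 + (61/8 + (-20 - 9)**2 + 489*(-20 - 9)/8) = 238 + (61/8 + (-29)**2 + (489/8)*(-29)) = 238 + (61/8 + 841 - 14181/8) = 238 - 924 = -686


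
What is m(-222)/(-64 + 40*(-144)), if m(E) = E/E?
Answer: -1/5824 ≈ -0.00017170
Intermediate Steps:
m(E) = 1
m(-222)/(-64 + 40*(-144)) = 1/(-64 + 40*(-144)) = 1/(-64 - 5760) = 1/(-5824) = 1*(-1/5824) = -1/5824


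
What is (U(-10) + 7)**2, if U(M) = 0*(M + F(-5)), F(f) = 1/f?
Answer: 49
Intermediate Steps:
U(M) = 0 (U(M) = 0*(M + 1/(-5)) = 0*(M - 1/5) = 0*(-1/5 + M) = 0)
(U(-10) + 7)**2 = (0 + 7)**2 = 7**2 = 49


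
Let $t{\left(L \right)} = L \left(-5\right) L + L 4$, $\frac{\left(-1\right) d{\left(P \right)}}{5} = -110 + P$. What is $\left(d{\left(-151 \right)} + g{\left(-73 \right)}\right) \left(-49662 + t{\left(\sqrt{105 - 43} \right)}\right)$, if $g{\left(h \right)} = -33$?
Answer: $-63564384 + 5088 \sqrt{62} \approx -6.3524 \cdot 10^{7}$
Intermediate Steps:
$d{\left(P \right)} = 550 - 5 P$ ($d{\left(P \right)} = - 5 \left(-110 + P\right) = 550 - 5 P$)
$t{\left(L \right)} = - 5 L^{2} + 4 L$ ($t{\left(L \right)} = - 5 L L + 4 L = - 5 L^{2} + 4 L$)
$\left(d{\left(-151 \right)} + g{\left(-73 \right)}\right) \left(-49662 + t{\left(\sqrt{105 - 43} \right)}\right) = \left(\left(550 - -755\right) - 33\right) \left(-49662 + \sqrt{105 - 43} \left(4 - 5 \sqrt{105 - 43}\right)\right) = \left(\left(550 + 755\right) - 33\right) \left(-49662 + \sqrt{62} \left(4 - 5 \sqrt{62}\right)\right) = \left(1305 - 33\right) \left(-49662 + \sqrt{62} \left(4 - 5 \sqrt{62}\right)\right) = 1272 \left(-49662 + \sqrt{62} \left(4 - 5 \sqrt{62}\right)\right) = -63170064 + 1272 \sqrt{62} \left(4 - 5 \sqrt{62}\right)$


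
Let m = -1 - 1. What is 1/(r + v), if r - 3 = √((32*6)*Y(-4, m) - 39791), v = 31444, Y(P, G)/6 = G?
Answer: 31447/988955904 - I*√42095/988955904 ≈ 3.1798e-5 - 2.0746e-7*I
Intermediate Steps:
m = -2
Y(P, G) = 6*G
r = 3 + I*√42095 (r = 3 + √((32*6)*(6*(-2)) - 39791) = 3 + √(192*(-12) - 39791) = 3 + √(-2304 - 39791) = 3 + √(-42095) = 3 + I*√42095 ≈ 3.0 + 205.17*I)
1/(r + v) = 1/((3 + I*√42095) + 31444) = 1/(31447 + I*√42095)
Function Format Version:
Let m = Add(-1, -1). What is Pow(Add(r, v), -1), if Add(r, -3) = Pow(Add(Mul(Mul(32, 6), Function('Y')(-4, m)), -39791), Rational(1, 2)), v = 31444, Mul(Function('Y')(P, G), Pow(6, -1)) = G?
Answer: Add(Rational(31447, 988955904), Mul(Rational(-1, 988955904), I, Pow(42095, Rational(1, 2)))) ≈ Add(3.1798e-5, Mul(-2.0746e-7, I))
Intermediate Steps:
m = -2
Function('Y')(P, G) = Mul(6, G)
r = Add(3, Mul(I, Pow(42095, Rational(1, 2)))) (r = Add(3, Pow(Add(Mul(Mul(32, 6), Mul(6, -2)), -39791), Rational(1, 2))) = Add(3, Pow(Add(Mul(192, -12), -39791), Rational(1, 2))) = Add(3, Pow(Add(-2304, -39791), Rational(1, 2))) = Add(3, Pow(-42095, Rational(1, 2))) = Add(3, Mul(I, Pow(42095, Rational(1, 2)))) ≈ Add(3.0000, Mul(205.17, I)))
Pow(Add(r, v), -1) = Pow(Add(Add(3, Mul(I, Pow(42095, Rational(1, 2)))), 31444), -1) = Pow(Add(31447, Mul(I, Pow(42095, Rational(1, 2)))), -1)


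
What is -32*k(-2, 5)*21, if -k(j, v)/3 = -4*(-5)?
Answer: 40320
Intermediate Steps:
k(j, v) = -60 (k(j, v) = -(-12)*(-5) = -3*20 = -60)
-32*k(-2, 5)*21 = -32*(-60)*21 = 1920*21 = 40320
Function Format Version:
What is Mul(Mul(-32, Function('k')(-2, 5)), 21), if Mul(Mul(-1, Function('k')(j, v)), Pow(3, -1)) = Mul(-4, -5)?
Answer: 40320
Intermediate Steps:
Function('k')(j, v) = -60 (Function('k')(j, v) = Mul(-3, Mul(-4, -5)) = Mul(-3, 20) = -60)
Mul(Mul(-32, Function('k')(-2, 5)), 21) = Mul(Mul(-32, -60), 21) = Mul(1920, 21) = 40320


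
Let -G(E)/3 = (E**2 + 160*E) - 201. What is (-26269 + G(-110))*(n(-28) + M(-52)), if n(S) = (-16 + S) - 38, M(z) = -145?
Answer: 2080682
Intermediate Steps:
n(S) = -54 + S
G(E) = 603 - 480*E - 3*E**2 (G(E) = -3*((E**2 + 160*E) - 201) = -3*(-201 + E**2 + 160*E) = 603 - 480*E - 3*E**2)
(-26269 + G(-110))*(n(-28) + M(-52)) = (-26269 + (603 - 480*(-110) - 3*(-110)**2))*((-54 - 28) - 145) = (-26269 + (603 + 52800 - 3*12100))*(-82 - 145) = (-26269 + (603 + 52800 - 36300))*(-227) = (-26269 + 17103)*(-227) = -9166*(-227) = 2080682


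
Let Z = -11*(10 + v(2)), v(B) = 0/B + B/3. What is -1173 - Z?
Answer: -3167/3 ≈ -1055.7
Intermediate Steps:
v(B) = B/3 (v(B) = 0 + B*(1/3) = 0 + B/3 = B/3)
Z = -352/3 (Z = -11*(10 + (1/3)*2) = -11*(10 + 2/3) = -11*32/3 = -352/3 ≈ -117.33)
-1173 - Z = -1173 - 1*(-352/3) = -1173 + 352/3 = -3167/3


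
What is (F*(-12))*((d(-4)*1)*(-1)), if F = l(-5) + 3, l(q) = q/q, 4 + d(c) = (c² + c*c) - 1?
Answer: 1296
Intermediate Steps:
d(c) = -5 + 2*c² (d(c) = -4 + ((c² + c*c) - 1) = -4 + ((c² + c²) - 1) = -4 + (2*c² - 1) = -4 + (-1 + 2*c²) = -5 + 2*c²)
l(q) = 1
F = 4 (F = 1 + 3 = 4)
(F*(-12))*((d(-4)*1)*(-1)) = (4*(-12))*(((-5 + 2*(-4)²)*1)*(-1)) = -48*(-5 + 2*16)*1*(-1) = -48*(-5 + 32)*1*(-1) = -48*27*1*(-1) = -1296*(-1) = -48*(-27) = 1296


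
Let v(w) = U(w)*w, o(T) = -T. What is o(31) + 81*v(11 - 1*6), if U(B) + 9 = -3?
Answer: -4891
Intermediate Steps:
U(B) = -12 (U(B) = -9 - 3 = -12)
v(w) = -12*w
o(31) + 81*v(11 - 1*6) = -1*31 + 81*(-12*(11 - 1*6)) = -31 + 81*(-12*(11 - 6)) = -31 + 81*(-12*5) = -31 + 81*(-60) = -31 - 4860 = -4891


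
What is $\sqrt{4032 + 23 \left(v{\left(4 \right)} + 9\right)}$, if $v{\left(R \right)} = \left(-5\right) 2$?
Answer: $\sqrt{4009} \approx 63.317$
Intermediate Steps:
$v{\left(R \right)} = -10$
$\sqrt{4032 + 23 \left(v{\left(4 \right)} + 9\right)} = \sqrt{4032 + 23 \left(-10 + 9\right)} = \sqrt{4032 + 23 \left(-1\right)} = \sqrt{4032 - 23} = \sqrt{4009}$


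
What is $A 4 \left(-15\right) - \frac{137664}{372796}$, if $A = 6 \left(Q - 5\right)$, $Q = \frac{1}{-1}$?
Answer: $\frac{201275424}{93199} \approx 2159.6$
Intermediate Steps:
$Q = -1$
$A = -36$ ($A = 6 \left(-1 - 5\right) = 6 \left(-6\right) = -36$)
$A 4 \left(-15\right) - \frac{137664}{372796} = \left(-36\right) 4 \left(-15\right) - \frac{137664}{372796} = \left(-144\right) \left(-15\right) - 137664 \cdot \frac{1}{372796} = 2160 - \frac{34416}{93199} = \frac{201275424}{93199}$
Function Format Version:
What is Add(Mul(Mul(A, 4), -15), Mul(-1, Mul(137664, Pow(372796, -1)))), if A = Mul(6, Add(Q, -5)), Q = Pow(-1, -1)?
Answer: Rational(201275424, 93199) ≈ 2159.6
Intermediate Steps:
Q = -1
A = -36 (A = Mul(6, Add(-1, -5)) = Mul(6, -6) = -36)
Add(Mul(Mul(A, 4), -15), Mul(-1, Mul(137664, Pow(372796, -1)))) = Add(Mul(Mul(-36, 4), -15), Mul(-1, Mul(137664, Pow(372796, -1)))) = Add(Mul(-144, -15), Mul(-1, Mul(137664, Rational(1, 372796)))) = Add(2160, Mul(-1, Rational(34416, 93199))) = Add(2160, Rational(-34416, 93199)) = Rational(201275424, 93199)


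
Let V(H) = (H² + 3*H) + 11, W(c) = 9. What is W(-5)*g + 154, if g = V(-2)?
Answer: 235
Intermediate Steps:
V(H) = 11 + H² + 3*H
g = 9 (g = 11 + (-2)² + 3*(-2) = 11 + 4 - 6 = 9)
W(-5)*g + 154 = 9*9 + 154 = 81 + 154 = 235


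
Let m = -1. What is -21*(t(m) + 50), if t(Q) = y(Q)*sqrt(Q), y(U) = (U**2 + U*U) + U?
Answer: -1050 - 21*I ≈ -1050.0 - 21.0*I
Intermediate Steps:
y(U) = U + 2*U**2 (y(U) = (U**2 + U**2) + U = 2*U**2 + U = U + 2*U**2)
t(Q) = Q**(3/2)*(1 + 2*Q) (t(Q) = (Q*(1 + 2*Q))*sqrt(Q) = Q**(3/2)*(1 + 2*Q))
-21*(t(m) + 50) = -21*((-1)**(3/2)*(1 + 2*(-1)) + 50) = -21*((-I)*(1 - 2) + 50) = -21*(-I*(-1) + 50) = -21*(I + 50) = -21*(50 + I) = -1050 - 21*I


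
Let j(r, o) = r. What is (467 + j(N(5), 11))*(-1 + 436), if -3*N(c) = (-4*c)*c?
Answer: 217645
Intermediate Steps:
N(c) = 4*c**2/3 (N(c) = -(-4*c)*c/3 = -(-4)*c**2/3 = 4*c**2/3)
(467 + j(N(5), 11))*(-1 + 436) = (467 + (4/3)*5**2)*(-1 + 436) = (467 + (4/3)*25)*435 = (467 + 100/3)*435 = (1501/3)*435 = 217645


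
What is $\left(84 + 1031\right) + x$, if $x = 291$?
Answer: $1406$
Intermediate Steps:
$\left(84 + 1031\right) + x = \left(84 + 1031\right) + 291 = 1115 + 291 = 1406$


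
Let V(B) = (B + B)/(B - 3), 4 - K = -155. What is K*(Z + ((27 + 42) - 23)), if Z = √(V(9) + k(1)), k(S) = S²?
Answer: 7632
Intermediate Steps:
K = 159 (K = 4 - 1*(-155) = 4 + 155 = 159)
V(B) = 2*B/(-3 + B) (V(B) = (2*B)/(-3 + B) = 2*B/(-3 + B))
Z = 2 (Z = √(2*9/(-3 + 9) + 1²) = √(2*9/6 + 1) = √(2*9*(⅙) + 1) = √(3 + 1) = √4 = 2)
K*(Z + ((27 + 42) - 23)) = 159*(2 + ((27 + 42) - 23)) = 159*(2 + (69 - 23)) = 159*(2 + 46) = 159*48 = 7632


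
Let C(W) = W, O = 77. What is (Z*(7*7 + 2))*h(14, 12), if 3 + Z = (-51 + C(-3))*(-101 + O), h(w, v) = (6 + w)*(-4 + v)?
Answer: 10550880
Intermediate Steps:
h(w, v) = (-4 + v)*(6 + w)
Z = 1293 (Z = -3 + (-51 - 3)*(-101 + 77) = -3 - 54*(-24) = -3 + 1296 = 1293)
(Z*(7*7 + 2))*h(14, 12) = (1293*(7*7 + 2))*(-24 - 4*14 + 6*12 + 12*14) = (1293*(49 + 2))*(-24 - 56 + 72 + 168) = (1293*51)*160 = 65943*160 = 10550880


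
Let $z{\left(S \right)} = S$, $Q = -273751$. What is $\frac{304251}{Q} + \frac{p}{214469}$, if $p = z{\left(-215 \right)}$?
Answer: $- \frac{65311264184}{58711103219} \approx -1.1124$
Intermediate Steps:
$p = -215$
$\frac{304251}{Q} + \frac{p}{214469} = \frac{304251}{-273751} - \frac{215}{214469} = 304251 \left(- \frac{1}{273751}\right) - \frac{215}{214469} = - \frac{304251}{273751} - \frac{215}{214469} = - \frac{65311264184}{58711103219}$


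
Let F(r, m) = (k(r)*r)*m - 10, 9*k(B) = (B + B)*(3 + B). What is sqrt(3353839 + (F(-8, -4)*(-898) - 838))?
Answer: sqrt(27958949)/3 ≈ 1762.5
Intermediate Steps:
k(B) = 2*B*(3 + B)/9 (k(B) = ((B + B)*(3 + B))/9 = ((2*B)*(3 + B))/9 = (2*B*(3 + B))/9 = 2*B*(3 + B)/9)
F(r, m) = -10 + 2*m*r**2*(3 + r)/9 (F(r, m) = ((2*r*(3 + r)/9)*r)*m - 10 = (2*r**2*(3 + r)/9)*m - 10 = 2*m*r**2*(3 + r)/9 - 10 = -10 + 2*m*r**2*(3 + r)/9)
sqrt(3353839 + (F(-8, -4)*(-898) - 838)) = sqrt(3353839 + ((-10 + (2/9)*(-4)*(-8)**2*(3 - 8))*(-898) - 838)) = sqrt(3353839 + ((-10 + (2/9)*(-4)*64*(-5))*(-898) - 838)) = sqrt(3353839 + ((-10 + 2560/9)*(-898) - 838)) = sqrt(3353839 + ((2470/9)*(-898) - 838)) = sqrt(3353839 + (-2218060/9 - 838)) = sqrt(3353839 - 2225602/9) = sqrt(27958949/9) = sqrt(27958949)/3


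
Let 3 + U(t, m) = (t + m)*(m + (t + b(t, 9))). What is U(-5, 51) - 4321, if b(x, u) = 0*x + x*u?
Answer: -4278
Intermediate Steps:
b(x, u) = u*x (b(x, u) = 0 + u*x = u*x)
U(t, m) = -3 + (m + t)*(m + 10*t) (U(t, m) = -3 + (t + m)*(m + (t + 9*t)) = -3 + (m + t)*(m + 10*t))
U(-5, 51) - 4321 = (-3 + 51² + 10*(-5)² + 11*51*(-5)) - 4321 = (-3 + 2601 + 10*25 - 2805) - 4321 = (-3 + 2601 + 250 - 2805) - 4321 = 43 - 4321 = -4278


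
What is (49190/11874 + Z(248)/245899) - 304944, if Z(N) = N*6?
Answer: -445182409462511/1459902363 ≈ -3.0494e+5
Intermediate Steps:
Z(N) = 6*N
(49190/11874 + Z(248)/245899) - 304944 = (49190/11874 + (6*248)/245899) - 304944 = (49190*(1/11874) + 1488*(1/245899)) - 304944 = (24595/5937 + 1488/245899) - 304944 = 6056720161/1459902363 - 304944 = -445182409462511/1459902363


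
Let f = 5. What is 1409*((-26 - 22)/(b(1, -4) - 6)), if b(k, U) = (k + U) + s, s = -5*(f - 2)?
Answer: 2818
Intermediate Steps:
s = -15 (s = -5*(5 - 2) = -5*3 = -15)
b(k, U) = -15 + U + k (b(k, U) = (k + U) - 15 = (U + k) - 15 = -15 + U + k)
1409*((-26 - 22)/(b(1, -4) - 6)) = 1409*((-26 - 22)/((-15 - 4 + 1) - 6)) = 1409*(-48/(-18 - 6)) = 1409*(-48/(-24)) = 1409*(-48*(-1/24)) = 1409*2 = 2818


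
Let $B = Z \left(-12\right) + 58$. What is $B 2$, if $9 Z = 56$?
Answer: $- \frac{100}{3} \approx -33.333$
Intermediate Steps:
$Z = \frac{56}{9}$ ($Z = \frac{1}{9} \cdot 56 = \frac{56}{9} \approx 6.2222$)
$B = - \frac{50}{3}$ ($B = \frac{56}{9} \left(-12\right) + 58 = - \frac{224}{3} + 58 = - \frac{50}{3} \approx -16.667$)
$B 2 = \left(- \frac{50}{3}\right) 2 = - \frac{100}{3}$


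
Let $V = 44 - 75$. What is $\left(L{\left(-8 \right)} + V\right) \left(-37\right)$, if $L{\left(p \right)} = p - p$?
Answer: $1147$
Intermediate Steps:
$V = -31$
$L{\left(p \right)} = 0$
$\left(L{\left(-8 \right)} + V\right) \left(-37\right) = \left(0 - 31\right) \left(-37\right) = \left(-31\right) \left(-37\right) = 1147$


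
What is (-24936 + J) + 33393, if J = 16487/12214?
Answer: 103310285/12214 ≈ 8458.3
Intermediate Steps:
J = 16487/12214 (J = 16487*(1/12214) = 16487/12214 ≈ 1.3498)
(-24936 + J) + 33393 = (-24936 + 16487/12214) + 33393 = -304551817/12214 + 33393 = 103310285/12214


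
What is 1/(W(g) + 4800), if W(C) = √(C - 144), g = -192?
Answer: 100/480007 - I*√21/5760084 ≈ 0.00020833 - 7.9557e-7*I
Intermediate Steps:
W(C) = √(-144 + C)
1/(W(g) + 4800) = 1/(√(-144 - 192) + 4800) = 1/(√(-336) + 4800) = 1/(4*I*√21 + 4800) = 1/(4800 + 4*I*√21)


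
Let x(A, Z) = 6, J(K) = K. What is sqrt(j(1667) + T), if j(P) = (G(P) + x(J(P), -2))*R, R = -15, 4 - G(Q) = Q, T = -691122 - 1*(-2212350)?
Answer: 3*sqrt(171787) ≈ 1243.4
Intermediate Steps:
T = 1521228 (T = -691122 + 2212350 = 1521228)
G(Q) = 4 - Q
j(P) = -150 + 15*P (j(P) = ((4 - P) + 6)*(-15) = (10 - P)*(-15) = -150 + 15*P)
sqrt(j(1667) + T) = sqrt((-150 + 15*1667) + 1521228) = sqrt((-150 + 25005) + 1521228) = sqrt(24855 + 1521228) = sqrt(1546083) = 3*sqrt(171787)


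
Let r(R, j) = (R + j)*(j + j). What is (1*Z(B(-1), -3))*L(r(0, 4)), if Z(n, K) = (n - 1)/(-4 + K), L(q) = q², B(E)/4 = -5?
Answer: 3072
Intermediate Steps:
r(R, j) = 2*j*(R + j) (r(R, j) = (R + j)*(2*j) = 2*j*(R + j))
B(E) = -20 (B(E) = 4*(-5) = -20)
Z(n, K) = (-1 + n)/(-4 + K)
(1*Z(B(-1), -3))*L(r(0, 4)) = (1*((-1 - 20)/(-4 - 3)))*(2*4*(0 + 4))² = (1*(-21/(-7)))*(2*4*4)² = (1*(-⅐*(-21)))*32² = (1*3)*1024 = 3*1024 = 3072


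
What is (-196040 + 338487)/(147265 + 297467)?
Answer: 142447/444732 ≈ 0.32030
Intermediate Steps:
(-196040 + 338487)/(147265 + 297467) = 142447/444732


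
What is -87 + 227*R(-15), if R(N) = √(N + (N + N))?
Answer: -87 + 681*I*√5 ≈ -87.0 + 1522.8*I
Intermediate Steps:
R(N) = √3*√N (R(N) = √(N + 2*N) = √(3*N) = √3*√N)
-87 + 227*R(-15) = -87 + 227*(√3*√(-15)) = -87 + 227*(√3*(I*√15)) = -87 + 227*(3*I*√5) = -87 + 681*I*√5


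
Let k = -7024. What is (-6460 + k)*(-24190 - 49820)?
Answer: 997950840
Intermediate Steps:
(-6460 + k)*(-24190 - 49820) = (-6460 - 7024)*(-24190 - 49820) = -13484*(-74010) = 997950840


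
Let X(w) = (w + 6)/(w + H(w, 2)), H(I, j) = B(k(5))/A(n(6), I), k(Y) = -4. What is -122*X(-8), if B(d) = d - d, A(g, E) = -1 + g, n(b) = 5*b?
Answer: -61/2 ≈ -30.500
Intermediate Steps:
B(d) = 0
H(I, j) = 0 (H(I, j) = 0/(-1 + 5*6) = 0/(-1 + 30) = 0/29 = 0*(1/29) = 0)
X(w) = (6 + w)/w (X(w) = (w + 6)/(w + 0) = (6 + w)/w)
-122*X(-8) = -122*(6 - 8)/(-8) = -(-61)*(-2)/4 = -122*¼ = -61/2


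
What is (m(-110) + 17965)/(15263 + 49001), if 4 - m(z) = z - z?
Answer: 17969/64264 ≈ 0.27961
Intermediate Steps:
m(z) = 4 (m(z) = 4 - (z - z) = 4 - 1*0 = 4 + 0 = 4)
(m(-110) + 17965)/(15263 + 49001) = (4 + 17965)/(15263 + 49001) = 17969/64264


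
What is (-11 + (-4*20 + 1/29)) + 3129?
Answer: 88103/29 ≈ 3038.0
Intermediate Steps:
(-11 + (-4*20 + 1/29)) + 3129 = (-11 + (-80 + 1/29)) + 3129 = (-11 - 2319/29) + 3129 = -2638/29 + 3129 = 88103/29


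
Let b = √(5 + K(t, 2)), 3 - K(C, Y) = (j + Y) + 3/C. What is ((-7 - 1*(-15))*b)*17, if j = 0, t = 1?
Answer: 136*√3 ≈ 235.56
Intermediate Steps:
K(C, Y) = 3 - Y - 3/C (K(C, Y) = 3 - ((0 + Y) + 3/C) = 3 - (Y + 3/C) = 3 + (-Y - 3/C) = 3 - Y - 3/C)
b = √3 (b = √(5 + (3 - 1*2 - 3/1)) = √(5 + (3 - 2 - 3*1)) = √(5 + (3 - 2 - 3)) = √(5 - 2) = √3 ≈ 1.7320)
((-7 - 1*(-15))*b)*17 = ((-7 - 1*(-15))*√3)*17 = ((-7 + 15)*√3)*17 = (8*√3)*17 = 136*√3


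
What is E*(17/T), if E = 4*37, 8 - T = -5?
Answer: 2516/13 ≈ 193.54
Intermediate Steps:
T = 13 (T = 8 - 1*(-5) = 8 + 5 = 13)
E = 148
E*(17/T) = 148*(17/13) = 2516/13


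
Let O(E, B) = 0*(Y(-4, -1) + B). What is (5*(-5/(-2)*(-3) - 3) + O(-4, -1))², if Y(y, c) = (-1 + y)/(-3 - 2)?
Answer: 11025/4 ≈ 2756.3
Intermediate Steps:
Y(y, c) = ⅕ - y/5 (Y(y, c) = (-1 + y)/(-5) = (-1 + y)*(-⅕) = ⅕ - y/5)
O(E, B) = 0 (O(E, B) = 0*((⅕ - ⅕*(-4)) + B) = 0*((⅕ + ⅘) + B) = 0*(1 + B) = 0)
(5*(-5/(-2)*(-3) - 3) + O(-4, -1))² = (5*(-5/(-2)*(-3) - 3) + 0)² = (5*(-5*(-½)*(-3) - 3) + 0)² = (5*((5/2)*(-3) - 3) + 0)² = (5*(-15/2 - 3) + 0)² = (5*(-21/2) + 0)² = (-105/2 + 0)² = (-105/2)² = 11025/4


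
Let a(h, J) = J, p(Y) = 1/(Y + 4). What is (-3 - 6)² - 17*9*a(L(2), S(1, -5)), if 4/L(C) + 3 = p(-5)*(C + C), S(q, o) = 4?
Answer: -531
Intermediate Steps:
p(Y) = 1/(4 + Y)
L(C) = 4/(-3 - 2*C) (L(C) = 4/(-3 + (C + C)/(4 - 5)) = 4/(-3 + (2*C)/(-1)) = 4/(-3 - 2*C))
(-3 - 6)² - 17*9*a(L(2), S(1, -5)) = (-3 - 6)² - 17*9*4 = (-9)² - 153*4 = 81 - 1*612 = 81 - 612 = -531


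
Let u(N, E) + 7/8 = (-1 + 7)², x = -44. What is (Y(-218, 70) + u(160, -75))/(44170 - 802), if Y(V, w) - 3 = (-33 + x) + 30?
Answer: -71/346944 ≈ -0.00020464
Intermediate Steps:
Y(V, w) = -44 (Y(V, w) = 3 + ((-33 - 44) + 30) = 3 + (-77 + 30) = 3 - 47 = -44)
u(N, E) = 281/8 (u(N, E) = -7/8 + (-1 + 7)² = -7/8 + 6² = -7/8 + 36 = 281/8)
(Y(-218, 70) + u(160, -75))/(44170 - 802) = (-44 + 281/8)/(44170 - 802) = -71/8/43368 = -71/8*1/43368 = -71/346944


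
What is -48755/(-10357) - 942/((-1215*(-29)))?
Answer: 569375377/121642965 ≈ 4.6807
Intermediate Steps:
-48755/(-10357) - 942/((-1215*(-29))) = -48755*(-1/10357) - 942/35235 = 48755/10357 - 942*1/35235 = 48755/10357 - 314/11745 = 569375377/121642965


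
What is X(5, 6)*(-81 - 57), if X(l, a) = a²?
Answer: -4968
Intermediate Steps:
X(5, 6)*(-81 - 57) = 6²*(-81 - 57) = 36*(-138) = -4968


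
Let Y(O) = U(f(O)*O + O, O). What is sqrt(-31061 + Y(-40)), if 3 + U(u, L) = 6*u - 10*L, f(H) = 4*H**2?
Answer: 2*I*sqrt(391726) ≈ 1251.8*I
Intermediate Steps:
U(u, L) = -3 - 10*L + 6*u (U(u, L) = -3 + (6*u - 10*L) = -3 + (-10*L + 6*u) = -3 - 10*L + 6*u)
Y(O) = -3 - 4*O + 24*O**3 (Y(O) = -3 - 10*O + 6*((4*O**2)*O + O) = -3 - 10*O + 6*(4*O**3 + O) = -3 - 10*O + 6*(O + 4*O**3) = -3 - 10*O + (6*O + 24*O**3) = -3 - 4*O + 24*O**3)
sqrt(-31061 + Y(-40)) = sqrt(-31061 + (-3 - 4*(-40) + 24*(-40)**3)) = sqrt(-31061 + (-3 + 160 + 24*(-64000))) = sqrt(-31061 + (-3 + 160 - 1536000)) = sqrt(-31061 - 1535843) = sqrt(-1566904) = 2*I*sqrt(391726)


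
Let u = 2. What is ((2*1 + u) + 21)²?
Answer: 625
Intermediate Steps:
((2*1 + u) + 21)² = ((2*1 + 2) + 21)² = ((2 + 2) + 21)² = (4 + 21)² = 25² = 625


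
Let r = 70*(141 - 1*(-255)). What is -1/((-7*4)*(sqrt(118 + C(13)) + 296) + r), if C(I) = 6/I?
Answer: -4511/87636192 - sqrt(5005)/87636192 ≈ -5.2281e-5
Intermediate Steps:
r = 27720 (r = 70*(141 + 255) = 70*396 = 27720)
-1/((-7*4)*(sqrt(118 + C(13)) + 296) + r) = -1/((-7*4)*(sqrt(118 + 6/13) + 296) + 27720) = -1/(-28*(sqrt(118 + 6*(1/13)) + 296) + 27720) = -1/(-28*(sqrt(118 + 6/13) + 296) + 27720) = -1/(-28*(sqrt(1540/13) + 296) + 27720) = -1/(-28*(2*sqrt(5005)/13 + 296) + 27720) = -1/(-28*(296 + 2*sqrt(5005)/13) + 27720) = -1/((-8288 - 56*sqrt(5005)/13) + 27720) = -1/(19432 - 56*sqrt(5005)/13)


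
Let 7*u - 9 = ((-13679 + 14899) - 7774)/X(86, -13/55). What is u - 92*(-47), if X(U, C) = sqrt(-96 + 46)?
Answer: 30277/7 + 3277*I*sqrt(2)/35 ≈ 4325.3 + 132.41*I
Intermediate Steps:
X(U, C) = 5*I*sqrt(2) (X(U, C) = sqrt(-50) = 5*I*sqrt(2))
u = 9/7 + 3277*I*sqrt(2)/35 (u = 9/7 + (((-13679 + 14899) - 7774)/((5*I*sqrt(2))))/7 = 9/7 + ((1220 - 7774)*(-I*sqrt(2)/10))/7 = 9/7 + (-(-3277)*I*sqrt(2)/5)/7 = 9/7 + (3277*I*sqrt(2)/5)/7 = 9/7 + 3277*I*sqrt(2)/35 ≈ 1.2857 + 132.41*I)
u - 92*(-47) = (9/7 + 3277*I*sqrt(2)/35) - 92*(-47) = (9/7 + 3277*I*sqrt(2)/35) + 4324 = 30277/7 + 3277*I*sqrt(2)/35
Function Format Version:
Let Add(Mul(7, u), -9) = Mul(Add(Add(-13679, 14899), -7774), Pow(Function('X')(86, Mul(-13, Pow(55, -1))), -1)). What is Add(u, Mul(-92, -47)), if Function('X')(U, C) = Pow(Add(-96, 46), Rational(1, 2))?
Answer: Add(Rational(30277, 7), Mul(Rational(3277, 35), I, Pow(2, Rational(1, 2)))) ≈ Add(4325.3, Mul(132.41, I))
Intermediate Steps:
Function('X')(U, C) = Mul(5, I, Pow(2, Rational(1, 2))) (Function('X')(U, C) = Pow(-50, Rational(1, 2)) = Mul(5, I, Pow(2, Rational(1, 2))))
u = Add(Rational(9, 7), Mul(Rational(3277, 35), I, Pow(2, Rational(1, 2)))) (u = Add(Rational(9, 7), Mul(Rational(1, 7), Mul(Add(Add(-13679, 14899), -7774), Pow(Mul(5, I, Pow(2, Rational(1, 2))), -1)))) = Add(Rational(9, 7), Mul(Rational(1, 7), Mul(Add(1220, -7774), Mul(Rational(-1, 10), I, Pow(2, Rational(1, 2)))))) = Add(Rational(9, 7), Mul(Rational(1, 7), Mul(-6554, Mul(Rational(-1, 10), I, Pow(2, Rational(1, 2)))))) = Add(Rational(9, 7), Mul(Rational(1, 7), Mul(Rational(3277, 5), I, Pow(2, Rational(1, 2))))) = Add(Rational(9, 7), Mul(Rational(3277, 35), I, Pow(2, Rational(1, 2)))) ≈ Add(1.2857, Mul(132.41, I)))
Add(u, Mul(-92, -47)) = Add(Add(Rational(9, 7), Mul(Rational(3277, 35), I, Pow(2, Rational(1, 2)))), Mul(-92, -47)) = Add(Add(Rational(9, 7), Mul(Rational(3277, 35), I, Pow(2, Rational(1, 2)))), 4324) = Add(Rational(30277, 7), Mul(Rational(3277, 35), I, Pow(2, Rational(1, 2))))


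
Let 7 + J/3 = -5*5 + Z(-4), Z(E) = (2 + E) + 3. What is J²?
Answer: 8649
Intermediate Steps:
Z(E) = 5 + E
J = -93 (J = -21 + 3*(-5*5 + (5 - 4)) = -21 + 3*(-25 + 1) = -21 + 3*(-24) = -21 - 72 = -93)
J² = (-93)² = 8649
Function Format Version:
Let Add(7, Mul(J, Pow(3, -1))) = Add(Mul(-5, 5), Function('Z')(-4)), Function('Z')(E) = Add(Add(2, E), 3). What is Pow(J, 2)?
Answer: 8649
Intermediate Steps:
Function('Z')(E) = Add(5, E)
J = -93 (J = Add(-21, Mul(3, Add(Mul(-5, 5), Add(5, -4)))) = Add(-21, Mul(3, Add(-25, 1))) = Add(-21, Mul(3, -24)) = Add(-21, -72) = -93)
Pow(J, 2) = Pow(-93, 2) = 8649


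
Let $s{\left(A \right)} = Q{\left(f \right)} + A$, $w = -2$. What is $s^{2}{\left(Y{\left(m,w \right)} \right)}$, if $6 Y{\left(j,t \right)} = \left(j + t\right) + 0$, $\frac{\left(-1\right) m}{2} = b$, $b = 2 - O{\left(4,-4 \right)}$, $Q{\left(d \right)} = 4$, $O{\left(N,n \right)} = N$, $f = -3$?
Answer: $\frac{169}{9} \approx 18.778$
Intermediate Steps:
$b = -2$ ($b = 2 - 4 = -2$)
$m = 4$ ($m = \left(-2\right) \left(-2\right) = 4$)
$Y{\left(j,t \right)} = \frac{j}{6} + \frac{t}{6}$ ($Y{\left(j,t \right)} = \frac{\left(j + t\right) + 0}{6} = \frac{j + t}{6} = \frac{j}{6} + \frac{t}{6}$)
$s{\left(A \right)} = 4 + A$
$s^{2}{\left(Y{\left(m,w \right)} \right)} = \left(4 + \left(\frac{1}{6} \cdot 4 + \frac{1}{6} \left(-2\right)\right)\right)^{2} = \left(4 + \left(\frac{2}{3} - \frac{1}{3}\right)\right)^{2} = \left(4 + \frac{1}{3}\right)^{2} = \left(\frac{13}{3}\right)^{2} = \frac{169}{9}$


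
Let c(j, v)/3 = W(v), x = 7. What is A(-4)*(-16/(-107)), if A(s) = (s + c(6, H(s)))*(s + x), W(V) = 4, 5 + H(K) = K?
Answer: 384/107 ≈ 3.5888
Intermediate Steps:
H(K) = -5 + K
c(j, v) = 12 (c(j, v) = 3*4 = 12)
A(s) = (7 + s)*(12 + s) (A(s) = (s + 12)*(s + 7) = (12 + s)*(7 + s) = (7 + s)*(12 + s))
A(-4)*(-16/(-107)) = (84 + (-4)² + 19*(-4))*(-16/(-107)) = (84 + 16 - 76)*(-16*(-1/107)) = 24*(16/107) = 384/107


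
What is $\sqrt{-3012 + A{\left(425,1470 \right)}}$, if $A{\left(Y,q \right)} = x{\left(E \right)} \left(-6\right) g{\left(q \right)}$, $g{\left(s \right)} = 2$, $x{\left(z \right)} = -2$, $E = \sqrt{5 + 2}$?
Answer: $6 i \sqrt{83} \approx 54.663 i$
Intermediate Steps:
$E = \sqrt{7} \approx 2.6458$
$A{\left(Y,q \right)} = 24$ ($A{\left(Y,q \right)} = \left(-2\right) \left(-6\right) 2 = 12 \cdot 2 = 24$)
$\sqrt{-3012 + A{\left(425,1470 \right)}} = \sqrt{-3012 + 24} = \sqrt{-2988} = 6 i \sqrt{83}$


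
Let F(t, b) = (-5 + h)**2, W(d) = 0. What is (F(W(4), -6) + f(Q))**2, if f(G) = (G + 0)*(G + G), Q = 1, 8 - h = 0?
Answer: 121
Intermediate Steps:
h = 8 (h = 8 - 1*0 = 8 + 0 = 8)
F(t, b) = 9 (F(t, b) = (-5 + 8)**2 = 3**2 = 9)
f(G) = 2*G**2 (f(G) = G*(2*G) = 2*G**2)
(F(W(4), -6) + f(Q))**2 = (9 + 2*1**2)**2 = (9 + 2*1)**2 = (9 + 2)**2 = 11**2 = 121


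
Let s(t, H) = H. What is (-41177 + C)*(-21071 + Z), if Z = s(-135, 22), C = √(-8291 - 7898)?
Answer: 866734673 - 21049*I*√16189 ≈ 8.6674e+8 - 2.6782e+6*I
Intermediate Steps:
C = I*√16189 (C = √(-16189) = I*√16189 ≈ 127.24*I)
Z = 22
(-41177 + C)*(-21071 + Z) = (-41177 + I*√16189)*(-21071 + 22) = (-41177 + I*√16189)*(-21049) = 866734673 - 21049*I*√16189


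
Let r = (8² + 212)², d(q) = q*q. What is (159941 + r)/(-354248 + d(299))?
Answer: -236117/264847 ≈ -0.89152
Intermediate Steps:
d(q) = q²
r = 76176 (r = (64 + 212)² = 276² = 76176)
(159941 + r)/(-354248 + d(299)) = (159941 + 76176)/(-354248 + 299²) = 236117/(-354248 + 89401) = 236117/(-264847) = 236117*(-1/264847) = -236117/264847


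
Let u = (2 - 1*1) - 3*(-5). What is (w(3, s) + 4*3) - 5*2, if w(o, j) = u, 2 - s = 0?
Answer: 18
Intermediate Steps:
s = 2 (s = 2 - 1*0 = 2 + 0 = 2)
u = 16 (u = (2 - 1) + 15 = 1 + 15 = 16)
w(o, j) = 16
(w(3, s) + 4*3) - 5*2 = (16 + 4*3) - 5*2 = (16 + 12) - 10 = 28 - 10 = 18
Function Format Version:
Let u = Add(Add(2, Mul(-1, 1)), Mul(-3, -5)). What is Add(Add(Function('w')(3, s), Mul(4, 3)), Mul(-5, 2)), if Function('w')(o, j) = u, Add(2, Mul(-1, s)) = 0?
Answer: 18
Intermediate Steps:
s = 2 (s = Add(2, Mul(-1, 0)) = Add(2, 0) = 2)
u = 16 (u = Add(Add(2, -1), 15) = Add(1, 15) = 16)
Function('w')(o, j) = 16
Add(Add(Function('w')(3, s), Mul(4, 3)), Mul(-5, 2)) = Add(Add(16, Mul(4, 3)), Mul(-5, 2)) = Add(Add(16, 12), -10) = Add(28, -10) = 18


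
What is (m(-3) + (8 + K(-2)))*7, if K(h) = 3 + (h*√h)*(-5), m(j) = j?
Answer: 56 + 70*I*√2 ≈ 56.0 + 98.995*I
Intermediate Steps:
K(h) = 3 - 5*h^(3/2) (K(h) = 3 + h^(3/2)*(-5) = 3 - 5*h^(3/2))
(m(-3) + (8 + K(-2)))*7 = (-3 + (8 + (3 - (-10)*I*√2)))*7 = (-3 + (8 + (3 + 10*I*√2)))*7 = (-3 + (11 + 10*I*√2))*7 = (8 + 10*I*√2)*7 = 56 + 70*I*√2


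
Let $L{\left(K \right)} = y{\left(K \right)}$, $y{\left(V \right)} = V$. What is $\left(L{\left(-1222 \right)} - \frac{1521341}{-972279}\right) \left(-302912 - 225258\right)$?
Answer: $\frac{626728421827490}{972279} \approx 6.446 \cdot 10^{8}$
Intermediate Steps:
$L{\left(K \right)} = K$
$\left(L{\left(-1222 \right)} - \frac{1521341}{-972279}\right) \left(-302912 - 225258\right) = \left(-1222 - \frac{1521341}{-972279}\right) \left(-302912 - 225258\right) = \left(-1222 - - \frac{1521341}{972279}\right) \left(-528170\right) = \left(-1222 + \frac{1521341}{972279}\right) \left(-528170\right) = \left(- \frac{1186603597}{972279}\right) \left(-528170\right) = \frac{626728421827490}{972279}$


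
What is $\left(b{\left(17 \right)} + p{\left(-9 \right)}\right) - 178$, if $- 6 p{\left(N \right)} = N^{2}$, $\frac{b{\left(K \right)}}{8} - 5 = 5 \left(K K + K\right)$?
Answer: $\frac{24177}{2} \approx 12089.0$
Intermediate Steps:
$b{\left(K \right)} = 40 + 40 K + 40 K^{2}$ ($b{\left(K \right)} = 40 + 8 \cdot 5 \left(K K + K\right) = 40 + 8 \cdot 5 \left(K^{2} + K\right) = 40 + 8 \cdot 5 \left(K + K^{2}\right) = 40 + 8 \left(5 K + 5 K^{2}\right) = 40 + \left(40 K + 40 K^{2}\right) = 40 + 40 K + 40 K^{2}$)
$p{\left(N \right)} = - \frac{N^{2}}{6}$
$\left(b{\left(17 \right)} + p{\left(-9 \right)}\right) - 178 = \left(\left(40 + 40 \cdot 17 + 40 \cdot 17^{2}\right) - \frac{\left(-9\right)^{2}}{6}\right) - 178 = \left(\left(40 + 680 + 40 \cdot 289\right) - \frac{27}{2}\right) - 178 = \left(\left(40 + 680 + 11560\right) - \frac{27}{2}\right) - 178 = \left(12280 - \frac{27}{2}\right) - 178 = \frac{24533}{2} - 178 = \frac{24177}{2}$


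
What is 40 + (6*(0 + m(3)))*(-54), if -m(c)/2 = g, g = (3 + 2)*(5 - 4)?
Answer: 3280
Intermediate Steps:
g = 5 (g = 5*1 = 5)
m(c) = -10 (m(c) = -2*5 = -10)
40 + (6*(0 + m(3)))*(-54) = 40 + (6*(0 - 10))*(-54) = 40 + (6*(-10))*(-54) = 40 - 60*(-54) = 40 + 3240 = 3280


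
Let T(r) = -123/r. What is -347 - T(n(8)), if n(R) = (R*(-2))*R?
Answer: -44539/128 ≈ -347.96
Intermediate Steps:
n(R) = -2*R**2 (n(R) = (-2*R)*R = -2*R**2)
-347 - T(n(8)) = -347 - (-123)/((-2*8**2)) = -347 - (-123)/((-2*64)) = -347 - (-123)/(-128) = -347 - (-123)*(-1)/128 = -347 - 1*123/128 = -347 - 123/128 = -44539/128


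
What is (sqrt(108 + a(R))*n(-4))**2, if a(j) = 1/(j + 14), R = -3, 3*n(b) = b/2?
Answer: 4756/99 ≈ 48.040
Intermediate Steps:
n(b) = b/6 (n(b) = (b/2)/3 = b/6)
a(j) = 1/(14 + j)
(sqrt(108 + a(R))*n(-4))**2 = (sqrt(108 + 1/(14 - 3))*((1/6)*(-4)))**2 = (sqrt(108 + 1/11)*(-2/3))**2 = (sqrt(1189/11)*(-2/3))**2 = ((sqrt(13079)/11)*(-2/3))**2 = (-2*sqrt(13079)/33)**2 = 4756/99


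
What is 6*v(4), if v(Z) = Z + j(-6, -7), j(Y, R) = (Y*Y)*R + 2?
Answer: -1476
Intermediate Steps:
j(Y, R) = 2 + R*Y² (j(Y, R) = Y²*R + 2 = R*Y² + 2 = 2 + R*Y²)
v(Z) = -250 + Z (v(Z) = Z + (2 - 7*(-6)²) = Z + (2 - 7*36) = Z + (2 - 252) = Z - 250 = -250 + Z)
6*v(4) = 6*(-250 + 4) = 6*(-246) = -1476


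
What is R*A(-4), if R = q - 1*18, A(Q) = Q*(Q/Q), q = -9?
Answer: 108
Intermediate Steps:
A(Q) = Q (A(Q) = Q*1 = Q)
R = -27 (R = -9 - 1*18 = -9 - 18 = -27)
R*A(-4) = -27*(-4) = 108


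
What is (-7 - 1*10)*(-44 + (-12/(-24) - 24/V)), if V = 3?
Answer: 1751/2 ≈ 875.50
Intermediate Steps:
(-7 - 1*10)*(-44 + (-12/(-24) - 24/V)) = (-7 - 1*10)*(-44 + (-12/(-24) - 24/3)) = (-7 - 10)*(-44 + (-12*(-1/24) - 24*1/3)) = -17*(-44 + (1/2 - 8)) = -17*(-44 - 15/2) = -17*(-103/2) = 1751/2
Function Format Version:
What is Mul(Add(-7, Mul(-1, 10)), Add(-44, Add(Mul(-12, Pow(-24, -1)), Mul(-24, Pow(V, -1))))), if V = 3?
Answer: Rational(1751, 2) ≈ 875.50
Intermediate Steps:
Mul(Add(-7, Mul(-1, 10)), Add(-44, Add(Mul(-12, Pow(-24, -1)), Mul(-24, Pow(V, -1))))) = Mul(Add(-7, Mul(-1, 10)), Add(-44, Add(Mul(-12, Pow(-24, -1)), Mul(-24, Pow(3, -1))))) = Mul(Add(-7, -10), Add(-44, Add(Mul(-12, Rational(-1, 24)), Mul(-24, Rational(1, 3))))) = Mul(-17, Add(-44, Add(Rational(1, 2), -8))) = Mul(-17, Add(-44, Rational(-15, 2))) = Mul(-17, Rational(-103, 2)) = Rational(1751, 2)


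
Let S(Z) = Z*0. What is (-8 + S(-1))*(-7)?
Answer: 56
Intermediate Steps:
S(Z) = 0
(-8 + S(-1))*(-7) = (-8 + 0)*(-7) = -8*(-7) = 56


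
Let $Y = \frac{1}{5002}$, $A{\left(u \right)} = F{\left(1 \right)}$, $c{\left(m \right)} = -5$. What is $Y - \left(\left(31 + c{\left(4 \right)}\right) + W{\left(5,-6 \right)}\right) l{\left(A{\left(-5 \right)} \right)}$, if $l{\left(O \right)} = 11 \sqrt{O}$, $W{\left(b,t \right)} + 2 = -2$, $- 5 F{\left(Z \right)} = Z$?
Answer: $\frac{1}{5002} - \frac{242 i \sqrt{5}}{5} \approx 0.00019992 - 108.23 i$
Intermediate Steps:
$F{\left(Z \right)} = - \frac{Z}{5}$
$W{\left(b,t \right)} = -4$ ($W{\left(b,t \right)} = -2 - 2 = -4$)
$A{\left(u \right)} = - \frac{1}{5}$ ($A{\left(u \right)} = \left(- \frac{1}{5}\right) 1 = - \frac{1}{5}$)
$Y = \frac{1}{5002} \approx 0.00019992$
$Y - \left(\left(31 + c{\left(4 \right)}\right) + W{\left(5,-6 \right)}\right) l{\left(A{\left(-5 \right)} \right)} = \frac{1}{5002} - \left(\left(31 - 5\right) - 4\right) 11 \sqrt{- \frac{1}{5}} = \frac{1}{5002} - \left(26 - 4\right) 11 \frac{i \sqrt{5}}{5} = \frac{1}{5002} - 22 \frac{11 i \sqrt{5}}{5} = \frac{1}{5002} - \frac{242 i \sqrt{5}}{5}$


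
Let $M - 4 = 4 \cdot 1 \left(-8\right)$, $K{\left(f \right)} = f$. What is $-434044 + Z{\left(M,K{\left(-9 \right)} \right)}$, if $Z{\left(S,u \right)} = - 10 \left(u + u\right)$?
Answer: $-433864$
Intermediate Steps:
$M = -28$ ($M = 4 + 4 \cdot 1 \left(-8\right) = 4 + 4 \left(-8\right) = 4 - 32 = -28$)
$Z{\left(S,u \right)} = - 20 u$ ($Z{\left(S,u \right)} = - 10 \cdot 2 u = - 20 u$)
$-434044 + Z{\left(M,K{\left(-9 \right)} \right)} = -434044 - -180 = -434044 + 180 = -433864$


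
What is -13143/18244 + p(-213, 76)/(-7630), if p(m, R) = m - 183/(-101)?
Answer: -973924557/1405937372 ≈ -0.69272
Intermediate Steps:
p(m, R) = 183/101 + m (p(m, R) = m - 183*(-1/101) = m + 183/101 = 183/101 + m)
-13143/18244 + p(-213, 76)/(-7630) = -13143/18244 + (183/101 - 213)/(-7630) = -13143*1/18244 - 21330/101*(-1/7630) = -13143/18244 + 2133/77063 = -973924557/1405937372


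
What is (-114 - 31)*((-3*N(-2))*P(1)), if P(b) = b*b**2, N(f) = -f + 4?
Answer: 2610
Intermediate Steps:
N(f) = 4 - f
P(b) = b**3
(-114 - 31)*((-3*N(-2))*P(1)) = (-114 - 31)*(-3*(4 - 1*(-2))*1**3) = -145*(-3*(4 + 2)) = -145*(-3*6) = -(-2610) = -145*(-18) = 2610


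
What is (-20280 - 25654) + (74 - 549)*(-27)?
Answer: -33109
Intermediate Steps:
(-20280 - 25654) + (74 - 549)*(-27) = -45934 - 475*(-27) = -45934 + 12825 = -33109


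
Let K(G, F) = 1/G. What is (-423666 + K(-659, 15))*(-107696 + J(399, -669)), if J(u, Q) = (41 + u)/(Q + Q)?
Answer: 20115741484295380/440871 ≈ 4.5627e+10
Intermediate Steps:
J(u, Q) = (41 + u)/(2*Q) (J(u, Q) = (41 + u)/((2*Q)) = (41 + u)*(1/(2*Q)) = (41 + u)/(2*Q))
(-423666 + K(-659, 15))*(-107696 + J(399, -669)) = (-423666 + 1/(-659))*(-107696 + (1/2)*(41 + 399)/(-669)) = (-423666 - 1/659)*(-107696 + (1/2)*(-1/669)*440) = -279195895*(-107696 - 220/669)/659 = -279195895/659*(-72048844/669) = 20115741484295380/440871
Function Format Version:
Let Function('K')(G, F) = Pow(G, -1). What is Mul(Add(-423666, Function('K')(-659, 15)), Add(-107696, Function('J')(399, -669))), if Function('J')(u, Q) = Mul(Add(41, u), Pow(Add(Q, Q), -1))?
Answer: Rational(20115741484295380, 440871) ≈ 4.5627e+10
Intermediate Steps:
Function('J')(u, Q) = Mul(Rational(1, 2), Pow(Q, -1), Add(41, u)) (Function('J')(u, Q) = Mul(Add(41, u), Pow(Mul(2, Q), -1)) = Mul(Add(41, u), Mul(Rational(1, 2), Pow(Q, -1))) = Mul(Rational(1, 2), Pow(Q, -1), Add(41, u)))
Mul(Add(-423666, Function('K')(-659, 15)), Add(-107696, Function('J')(399, -669))) = Mul(Add(-423666, Pow(-659, -1)), Add(-107696, Mul(Rational(1, 2), Pow(-669, -1), Add(41, 399)))) = Mul(Add(-423666, Rational(-1, 659)), Add(-107696, Mul(Rational(1, 2), Rational(-1, 669), 440))) = Mul(Rational(-279195895, 659), Add(-107696, Rational(-220, 669))) = Mul(Rational(-279195895, 659), Rational(-72048844, 669)) = Rational(20115741484295380, 440871)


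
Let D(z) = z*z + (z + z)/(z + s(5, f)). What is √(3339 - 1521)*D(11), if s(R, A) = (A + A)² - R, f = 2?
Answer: 366*√202 ≈ 5201.8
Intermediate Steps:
s(R, A) = -R + 4*A² (s(R, A) = (2*A)² - R = 4*A² - R = -R + 4*A²)
D(z) = z² + 2*z/(11 + z) (D(z) = z*z + (z + z)/(z + (-1*5 + 4*2²)) = z² + (2*z)/(z + (-5 + 4*4)) = z² + (2*z)/(z + (-5 + 16)) = z² + (2*z)/(z + 11) = z² + (2*z)/(11 + z) = z² + 2*z/(11 + z))
√(3339 - 1521)*D(11) = √(3339 - 1521)*(11*(2 + 11² + 11*11)/(11 + 11)) = √1818*(11*(2 + 121 + 121)/22) = (3*√202)*(11*(1/22)*244) = (3*√202)*122 = 366*√202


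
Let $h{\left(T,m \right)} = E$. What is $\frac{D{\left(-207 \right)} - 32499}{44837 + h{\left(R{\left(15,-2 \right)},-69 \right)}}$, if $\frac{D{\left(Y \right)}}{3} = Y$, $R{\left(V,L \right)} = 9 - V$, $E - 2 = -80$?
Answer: $- \frac{33120}{44759} \approx -0.73996$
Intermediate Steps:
$E = -78$ ($E = 2 - 80 = -78$)
$h{\left(T,m \right)} = -78$
$D{\left(Y \right)} = 3 Y$
$\frac{D{\left(-207 \right)} - 32499}{44837 + h{\left(R{\left(15,-2 \right)},-69 \right)}} = \frac{3 \left(-207\right) - 32499}{44837 - 78} = \frac{-621 - 32499}{44759} = \left(-33120\right) \frac{1}{44759} = - \frac{33120}{44759}$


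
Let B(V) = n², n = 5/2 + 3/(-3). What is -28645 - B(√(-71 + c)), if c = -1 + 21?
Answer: -114589/4 ≈ -28647.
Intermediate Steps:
c = 20
n = 3/2 (n = 5*(½) + 3*(-⅓) = 5/2 - 1 = 3/2 ≈ 1.5000)
B(V) = 9/4 (B(V) = (3/2)² = 9/4)
-28645 - B(√(-71 + c)) = -28645 - 1*9/4 = -28645 - 9/4 = -114589/4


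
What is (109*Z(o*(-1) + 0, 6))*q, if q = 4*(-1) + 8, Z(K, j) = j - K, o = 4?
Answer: 4360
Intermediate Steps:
q = 4 (q = -4 + 8 = 4)
(109*Z(o*(-1) + 0, 6))*q = (109*(6 - (4*(-1) + 0)))*4 = (109*(6 - (-4 + 0)))*4 = (109*(6 - 1*(-4)))*4 = (109*(6 + 4))*4 = (109*10)*4 = 1090*4 = 4360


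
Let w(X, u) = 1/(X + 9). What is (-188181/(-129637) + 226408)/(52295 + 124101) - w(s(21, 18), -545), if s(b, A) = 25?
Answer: 487533991183/388746620284 ≈ 1.2541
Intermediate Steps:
w(X, u) = 1/(9 + X)
(-188181/(-129637) + 226408)/(52295 + 124101) - w(s(21, 18), -545) = (-188181/(-129637) + 226408)/(52295 + 124101) - 1/(9 + 25) = (-188181*(-1/129637) + 226408)/176396 - 1/34 = (188181/129637 + 226408)*(1/176396) - 1*1/34 = (29351042077/129637)*(1/176396) - 1/34 = 29351042077/22867448252 - 1/34 = 487533991183/388746620284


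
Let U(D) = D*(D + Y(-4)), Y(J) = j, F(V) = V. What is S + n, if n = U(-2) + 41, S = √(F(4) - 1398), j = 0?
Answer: 45 + I*√1394 ≈ 45.0 + 37.336*I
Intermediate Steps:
Y(J) = 0
S = I*√1394 (S = √(4 - 1398) = √(-1394) = I*√1394 ≈ 37.336*I)
U(D) = D² (U(D) = D*(D + 0) = D*D = D²)
n = 45 (n = (-2)² + 41 = 4 + 41 = 45)
S + n = I*√1394 + 45 = 45 + I*√1394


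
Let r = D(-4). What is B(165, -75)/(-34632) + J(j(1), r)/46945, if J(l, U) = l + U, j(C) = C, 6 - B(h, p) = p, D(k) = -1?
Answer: -9/3848 ≈ -0.0023389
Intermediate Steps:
B(h, p) = 6 - p
r = -1
J(l, U) = U + l
B(165, -75)/(-34632) + J(j(1), r)/46945 = (6 - 1*(-75))/(-34632) + (-1 + 1)/46945 = (6 + 75)*(-1/34632) + 0*(1/46945) = 81*(-1/34632) + 0 = -9/3848 + 0 = -9/3848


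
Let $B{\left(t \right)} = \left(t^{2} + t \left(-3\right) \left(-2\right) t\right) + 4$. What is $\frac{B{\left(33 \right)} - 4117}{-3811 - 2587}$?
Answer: $- \frac{1755}{3199} \approx -0.54861$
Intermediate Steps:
$B{\left(t \right)} = 4 + 7 t^{2}$ ($B{\left(t \right)} = \left(t^{2} + - 3 t \left(-2\right) t\right) + 4 = \left(t^{2} + 6 t t\right) + 4 = \left(t^{2} + 6 t^{2}\right) + 4 = 7 t^{2} + 4 = 4 + 7 t^{2}$)
$\frac{B{\left(33 \right)} - 4117}{-3811 - 2587} = \frac{\left(4 + 7 \cdot 33^{2}\right) - 4117}{-3811 - 2587} = \frac{\left(4 + 7 \cdot 1089\right) - 4117}{-6398} = \left(\left(4 + 7623\right) - 4117\right) \left(- \frac{1}{6398}\right) = \left(7627 - 4117\right) \left(- \frac{1}{6398}\right) = 3510 \left(- \frac{1}{6398}\right) = - \frac{1755}{3199}$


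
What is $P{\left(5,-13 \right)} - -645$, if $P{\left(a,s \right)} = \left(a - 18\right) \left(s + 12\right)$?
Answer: $658$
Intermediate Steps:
$P{\left(a,s \right)} = \left(-18 + a\right) \left(12 + s\right)$
$P{\left(5,-13 \right)} - -645 = \left(-216 - -234 + 12 \cdot 5 + 5 \left(-13\right)\right) - -645 = \left(-216 + 234 + 60 - 65\right) + 645 = 13 + 645 = 658$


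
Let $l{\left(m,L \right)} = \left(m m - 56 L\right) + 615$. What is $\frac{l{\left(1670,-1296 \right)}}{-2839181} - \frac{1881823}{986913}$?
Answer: $- \frac{103385707874}{35468666307} \approx -2.9148$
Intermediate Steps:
$l{\left(m,L \right)} = 615 + m^{2} - 56 L$ ($l{\left(m,L \right)} = \left(m^{2} - 56 L\right) + 615 = 615 + m^{2} - 56 L$)
$\frac{l{\left(1670,-1296 \right)}}{-2839181} - \frac{1881823}{986913} = \frac{615 + 1670^{2} - -72576}{-2839181} - \frac{1881823}{986913} = \left(615 + 2788900 + 72576\right) \left(- \frac{1}{2839181}\right) - \frac{1881823}{986913} = 2862091 \left(- \frac{1}{2839181}\right) - \frac{1881823}{986913} = - \frac{36229}{35939} - \frac{1881823}{986913} = - \frac{103385707874}{35468666307}$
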